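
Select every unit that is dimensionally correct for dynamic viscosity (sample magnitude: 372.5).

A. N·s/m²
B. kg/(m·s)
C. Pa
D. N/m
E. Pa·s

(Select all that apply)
A, B, E

dynamic viscosity has SI base units: kg / (m * s)

Checking each option against kg / (m * s):
  A. N·s/m²: ✓ matches
  B. kg/(m·s): ✓ matches
  C. Pa: ✗ does not match
  D. N/m: ✗ does not match
  E. Pa·s: ✓ matches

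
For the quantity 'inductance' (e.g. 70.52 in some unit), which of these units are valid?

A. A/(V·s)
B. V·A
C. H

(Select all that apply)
C

inductance has SI base units: kg * m^2 / (A^2 * s^2)

Checking each option against kg * m^2 / (A^2 * s^2):
  A. A/(V·s): ✗ does not match
  B. V·A: ✗ does not match
  C. H: ✓ matches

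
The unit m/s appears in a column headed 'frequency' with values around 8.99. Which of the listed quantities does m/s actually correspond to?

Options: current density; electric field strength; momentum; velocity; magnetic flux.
velocity

frequency should have units dimensionally equivalent to 1 / s (e.g. Hz).
The given unit 'm/s' reduces to m / s. Of the listed options, that is the dimensionality of velocity.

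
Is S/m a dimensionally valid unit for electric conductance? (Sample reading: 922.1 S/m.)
No

electric conductance has SI base units: A^2 * s^3 / (kg * m^2)
S/m does NOT reduce to A^2 * s^3 / (kg * m^2); a valid unit for electric conductance would be e.g. S.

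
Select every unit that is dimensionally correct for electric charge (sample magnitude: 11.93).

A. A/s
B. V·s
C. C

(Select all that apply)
C

electric charge has SI base units: A * s

Checking each option against A * s:
  A. A/s: ✗ does not match
  B. V·s: ✗ does not match
  C. C: ✓ matches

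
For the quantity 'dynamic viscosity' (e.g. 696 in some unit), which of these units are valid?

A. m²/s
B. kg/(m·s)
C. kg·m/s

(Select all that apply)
B

dynamic viscosity has SI base units: kg / (m * s)

Checking each option against kg / (m * s):
  A. m²/s: ✗ does not match
  B. kg/(m·s): ✓ matches
  C. kg·m/s: ✗ does not match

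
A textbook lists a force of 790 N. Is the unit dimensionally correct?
Yes

force has SI base units: kg * m / s^2
N reduces to the same SI base units, so it is a valid unit for force.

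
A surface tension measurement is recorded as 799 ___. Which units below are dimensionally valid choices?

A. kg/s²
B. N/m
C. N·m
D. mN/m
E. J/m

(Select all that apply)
A, B, D

surface tension has SI base units: kg / s^2

Checking each option against kg / s^2:
  A. kg/s²: ✓ matches
  B. N/m: ✓ matches
  C. N·m: ✗ does not match
  D. mN/m: ✓ matches
  E. J/m: ✗ does not match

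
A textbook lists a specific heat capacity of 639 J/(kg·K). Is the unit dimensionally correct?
Yes

specific heat capacity has SI base units: m^2 / (s^2 * K)
J/(kg·K) reduces to the same SI base units, so it is a valid unit for specific heat capacity.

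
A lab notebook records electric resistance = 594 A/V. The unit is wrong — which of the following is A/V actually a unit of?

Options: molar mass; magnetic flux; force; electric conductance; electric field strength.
electric conductance

electric resistance should have units dimensionally equivalent to kg * m^2 / (A^2 * s^3) (e.g. Ω).
The given unit 'A/V' reduces to A^2 * s^3 / (kg * m^2). Of the listed options, that is the dimensionality of electric conductance.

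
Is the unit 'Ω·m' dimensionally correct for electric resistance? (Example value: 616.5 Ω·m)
No

electric resistance has SI base units: kg * m^2 / (A^2 * s^3)
Ω·m does NOT reduce to kg * m^2 / (A^2 * s^3); a valid unit for electric resistance would be e.g. Ω.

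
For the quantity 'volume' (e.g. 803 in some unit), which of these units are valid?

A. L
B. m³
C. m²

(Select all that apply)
A, B

volume has SI base units: m^3

Checking each option against m^3:
  A. L: ✓ matches
  B. m³: ✓ matches
  C. m²: ✗ does not match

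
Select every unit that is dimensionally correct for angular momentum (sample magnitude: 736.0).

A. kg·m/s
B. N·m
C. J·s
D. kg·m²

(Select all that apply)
C

angular momentum has SI base units: kg * m^2 / s

Checking each option against kg * m^2 / s:
  A. kg·m/s: ✗ does not match
  B. N·m: ✗ does not match
  C. J·s: ✓ matches
  D. kg·m²: ✗ does not match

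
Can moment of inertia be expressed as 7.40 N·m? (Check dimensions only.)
No

moment of inertia has SI base units: kg * m^2
N·m does NOT reduce to kg * m^2; a valid unit for moment of inertia would be e.g. kg·m².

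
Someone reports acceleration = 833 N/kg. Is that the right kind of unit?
Yes

acceleration has SI base units: m / s^2
N/kg reduces to the same SI base units, so it is a valid unit for acceleration.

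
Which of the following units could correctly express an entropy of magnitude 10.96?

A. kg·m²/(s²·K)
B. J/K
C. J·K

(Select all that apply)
A, B

entropy has SI base units: kg * m^2 / (s^2 * K)

Checking each option against kg * m^2 / (s^2 * K):
  A. kg·m²/(s²·K): ✓ matches
  B. J/K: ✓ matches
  C. J·K: ✗ does not match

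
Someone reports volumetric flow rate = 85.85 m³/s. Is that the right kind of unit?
Yes

volumetric flow rate has SI base units: m^3 / s
m³/s reduces to the same SI base units, so it is a valid unit for volumetric flow rate.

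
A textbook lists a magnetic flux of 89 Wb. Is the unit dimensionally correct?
Yes

magnetic flux has SI base units: kg * m^2 / (A * s^2)
Wb reduces to the same SI base units, so it is a valid unit for magnetic flux.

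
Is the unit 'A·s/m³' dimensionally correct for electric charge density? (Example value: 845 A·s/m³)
Yes

electric charge density has SI base units: A * s / m^3
A·s/m³ reduces to the same SI base units, so it is a valid unit for electric charge density.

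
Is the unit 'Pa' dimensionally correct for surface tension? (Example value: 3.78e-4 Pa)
No

surface tension has SI base units: kg / s^2
Pa does NOT reduce to kg / s^2; a valid unit for surface tension would be e.g. N/m.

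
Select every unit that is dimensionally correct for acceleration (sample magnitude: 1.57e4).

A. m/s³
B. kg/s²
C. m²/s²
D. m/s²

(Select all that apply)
D

acceleration has SI base units: m / s^2

Checking each option against m / s^2:
  A. m/s³: ✗ does not match
  B. kg/s²: ✗ does not match
  C. m²/s²: ✗ does not match
  D. m/s²: ✓ matches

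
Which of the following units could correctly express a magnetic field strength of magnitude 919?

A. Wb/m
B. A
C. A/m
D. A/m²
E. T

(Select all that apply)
C

magnetic field strength has SI base units: A / m

Checking each option against A / m:
  A. Wb/m: ✗ does not match
  B. A: ✗ does not match
  C. A/m: ✓ matches
  D. A/m²: ✗ does not match
  E. T: ✗ does not match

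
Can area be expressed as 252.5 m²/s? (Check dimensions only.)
No

area has SI base units: m^2
m²/s does NOT reduce to m^2; a valid unit for area would be e.g. m².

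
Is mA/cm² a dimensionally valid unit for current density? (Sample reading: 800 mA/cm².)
Yes

current density has SI base units: A / m^2
mA/cm² reduces to the same SI base units, so it is a valid unit for current density.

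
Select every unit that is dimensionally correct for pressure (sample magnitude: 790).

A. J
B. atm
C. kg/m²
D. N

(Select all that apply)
B

pressure has SI base units: kg / (m * s^2)

Checking each option against kg / (m * s^2):
  A. J: ✗ does not match
  B. atm: ✓ matches
  C. kg/m²: ✗ does not match
  D. N: ✗ does not match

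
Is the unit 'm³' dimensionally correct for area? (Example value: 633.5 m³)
No

area has SI base units: m^2
m³ does NOT reduce to m^2; a valid unit for area would be e.g. m².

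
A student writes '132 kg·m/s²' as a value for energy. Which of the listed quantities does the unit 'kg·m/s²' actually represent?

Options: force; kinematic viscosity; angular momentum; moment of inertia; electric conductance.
force

energy should have units dimensionally equivalent to kg * m^2 / s^2 (e.g. J).
The given unit 'kg·m/s²' reduces to kg * m / s^2. Of the listed options, that is the dimensionality of force.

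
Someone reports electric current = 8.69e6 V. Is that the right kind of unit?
No

electric current has SI base units: A
V does NOT reduce to A; a valid unit for electric current would be e.g. A.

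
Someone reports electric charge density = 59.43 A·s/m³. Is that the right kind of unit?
Yes

electric charge density has SI base units: A * s / m^3
A·s/m³ reduces to the same SI base units, so it is a valid unit for electric charge density.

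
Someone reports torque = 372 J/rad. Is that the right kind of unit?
Yes

torque has SI base units: kg * m^2 / s^2
J/rad reduces to the same SI base units, so it is a valid unit for torque.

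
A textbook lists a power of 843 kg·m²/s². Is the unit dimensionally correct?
No

power has SI base units: kg * m^2 / s^3
kg·m²/s² does NOT reduce to kg * m^2 / s^3; a valid unit for power would be e.g. W.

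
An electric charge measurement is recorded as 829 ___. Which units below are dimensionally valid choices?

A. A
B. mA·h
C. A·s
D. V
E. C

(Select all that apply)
B, C, E

electric charge has SI base units: A * s

Checking each option against A * s:
  A. A: ✗ does not match
  B. mA·h: ✓ matches
  C. A·s: ✓ matches
  D. V: ✗ does not match
  E. C: ✓ matches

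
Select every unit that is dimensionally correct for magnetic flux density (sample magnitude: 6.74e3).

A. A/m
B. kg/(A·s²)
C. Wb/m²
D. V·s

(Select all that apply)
B, C

magnetic flux density has SI base units: kg / (A * s^2)

Checking each option against kg / (A * s^2):
  A. A/m: ✗ does not match
  B. kg/(A·s²): ✓ matches
  C. Wb/m²: ✓ matches
  D. V·s: ✗ does not match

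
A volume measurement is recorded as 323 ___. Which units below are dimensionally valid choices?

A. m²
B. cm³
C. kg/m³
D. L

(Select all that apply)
B, D

volume has SI base units: m^3

Checking each option against m^3:
  A. m²: ✗ does not match
  B. cm³: ✓ matches
  C. kg/m³: ✗ does not match
  D. L: ✓ matches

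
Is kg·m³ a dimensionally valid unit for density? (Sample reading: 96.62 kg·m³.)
No

density has SI base units: kg / m^3
kg·m³ does NOT reduce to kg / m^3; a valid unit for density would be e.g. kg/m³.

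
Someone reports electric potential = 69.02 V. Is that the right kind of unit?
Yes

electric potential has SI base units: kg * m^2 / (A * s^3)
V reduces to the same SI base units, so it is a valid unit for electric potential.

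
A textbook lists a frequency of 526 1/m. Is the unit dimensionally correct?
No

frequency has SI base units: 1 / s
1/m does NOT reduce to 1 / s; a valid unit for frequency would be e.g. Hz.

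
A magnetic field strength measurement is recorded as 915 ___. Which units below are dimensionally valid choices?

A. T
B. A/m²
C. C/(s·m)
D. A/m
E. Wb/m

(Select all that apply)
C, D

magnetic field strength has SI base units: A / m

Checking each option against A / m:
  A. T: ✗ does not match
  B. A/m²: ✗ does not match
  C. C/(s·m): ✓ matches
  D. A/m: ✓ matches
  E. Wb/m: ✗ does not match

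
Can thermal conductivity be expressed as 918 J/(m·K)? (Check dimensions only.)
No

thermal conductivity has SI base units: kg * m / (s^3 * K)
J/(m·K) does NOT reduce to kg * m / (s^3 * K); a valid unit for thermal conductivity would be e.g. W/(m·K).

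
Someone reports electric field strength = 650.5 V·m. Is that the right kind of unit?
No

electric field strength has SI base units: kg * m / (A * s^3)
V·m does NOT reduce to kg * m / (A * s^3); a valid unit for electric field strength would be e.g. V/m.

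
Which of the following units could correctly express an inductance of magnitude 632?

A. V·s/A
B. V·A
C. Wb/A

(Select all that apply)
A, C

inductance has SI base units: kg * m^2 / (A^2 * s^2)

Checking each option against kg * m^2 / (A^2 * s^2):
  A. V·s/A: ✓ matches
  B. V·A: ✗ does not match
  C. Wb/A: ✓ matches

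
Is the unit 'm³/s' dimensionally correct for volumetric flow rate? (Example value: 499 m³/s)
Yes

volumetric flow rate has SI base units: m^3 / s
m³/s reduces to the same SI base units, so it is a valid unit for volumetric flow rate.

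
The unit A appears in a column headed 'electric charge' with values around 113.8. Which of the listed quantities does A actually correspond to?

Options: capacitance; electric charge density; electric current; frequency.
electric current

electric charge should have units dimensionally equivalent to A * s (e.g. C).
The given unit 'A' reduces to A. Of the listed options, that is the dimensionality of electric current.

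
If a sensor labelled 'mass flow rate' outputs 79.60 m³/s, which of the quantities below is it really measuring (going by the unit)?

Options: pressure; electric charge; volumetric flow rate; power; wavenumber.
volumetric flow rate

mass flow rate should have units dimensionally equivalent to kg / s (e.g. kg/s).
The given unit 'm³/s' reduces to m^3 / s. Of the listed options, that is the dimensionality of volumetric flow rate.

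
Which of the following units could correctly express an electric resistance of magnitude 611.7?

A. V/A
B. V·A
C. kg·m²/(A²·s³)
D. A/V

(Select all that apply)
A, C

electric resistance has SI base units: kg * m^2 / (A^2 * s^3)

Checking each option against kg * m^2 / (A^2 * s^3):
  A. V/A: ✓ matches
  B. V·A: ✗ does not match
  C. kg·m²/(A²·s³): ✓ matches
  D. A/V: ✗ does not match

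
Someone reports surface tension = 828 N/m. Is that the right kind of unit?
Yes

surface tension has SI base units: kg / s^2
N/m reduces to the same SI base units, so it is a valid unit for surface tension.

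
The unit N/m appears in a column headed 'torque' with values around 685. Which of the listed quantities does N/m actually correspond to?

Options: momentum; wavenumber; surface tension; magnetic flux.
surface tension

torque should have units dimensionally equivalent to kg * m^2 / s^2 (e.g. N·m).
The given unit 'N/m' reduces to kg / s^2. Of the listed options, that is the dimensionality of surface tension.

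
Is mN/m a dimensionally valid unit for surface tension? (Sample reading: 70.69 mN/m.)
Yes

surface tension has SI base units: kg / s^2
mN/m reduces to the same SI base units, so it is a valid unit for surface tension.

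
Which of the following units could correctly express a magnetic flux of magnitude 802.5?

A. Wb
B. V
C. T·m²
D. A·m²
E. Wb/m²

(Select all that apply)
A, C

magnetic flux has SI base units: kg * m^2 / (A * s^2)

Checking each option against kg * m^2 / (A * s^2):
  A. Wb: ✓ matches
  B. V: ✗ does not match
  C. T·m²: ✓ matches
  D. A·m²: ✗ does not match
  E. Wb/m²: ✗ does not match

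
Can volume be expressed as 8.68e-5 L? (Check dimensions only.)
Yes

volume has SI base units: m^3
L reduces to the same SI base units, so it is a valid unit for volume.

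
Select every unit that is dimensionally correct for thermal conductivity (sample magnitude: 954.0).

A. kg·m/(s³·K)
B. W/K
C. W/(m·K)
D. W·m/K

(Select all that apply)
A, C

thermal conductivity has SI base units: kg * m / (s^3 * K)

Checking each option against kg * m / (s^3 * K):
  A. kg·m/(s³·K): ✓ matches
  B. W/K: ✗ does not match
  C. W/(m·K): ✓ matches
  D. W·m/K: ✗ does not match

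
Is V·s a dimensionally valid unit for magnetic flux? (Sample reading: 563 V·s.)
Yes

magnetic flux has SI base units: kg * m^2 / (A * s^2)
V·s reduces to the same SI base units, so it is a valid unit for magnetic flux.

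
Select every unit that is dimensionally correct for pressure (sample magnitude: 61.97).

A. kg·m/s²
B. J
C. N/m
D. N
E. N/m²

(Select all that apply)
E

pressure has SI base units: kg / (m * s^2)

Checking each option against kg / (m * s^2):
  A. kg·m/s²: ✗ does not match
  B. J: ✗ does not match
  C. N/m: ✗ does not match
  D. N: ✗ does not match
  E. N/m²: ✓ matches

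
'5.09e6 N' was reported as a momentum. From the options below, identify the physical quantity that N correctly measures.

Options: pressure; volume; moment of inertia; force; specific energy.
force

momentum should have units dimensionally equivalent to kg * m / s (e.g. kg·m/s).
The given unit 'N' reduces to kg * m / s^2. Of the listed options, that is the dimensionality of force.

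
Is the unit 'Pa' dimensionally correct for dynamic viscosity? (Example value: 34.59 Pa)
No

dynamic viscosity has SI base units: kg / (m * s)
Pa does NOT reduce to kg / (m * s); a valid unit for dynamic viscosity would be e.g. Pa·s.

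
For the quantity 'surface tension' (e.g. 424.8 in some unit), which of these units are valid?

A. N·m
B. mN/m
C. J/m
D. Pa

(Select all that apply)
B

surface tension has SI base units: kg / s^2

Checking each option against kg / s^2:
  A. N·m: ✗ does not match
  B. mN/m: ✓ matches
  C. J/m: ✗ does not match
  D. Pa: ✗ does not match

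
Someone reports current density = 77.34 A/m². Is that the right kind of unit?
Yes

current density has SI base units: A / m^2
A/m² reduces to the same SI base units, so it is a valid unit for current density.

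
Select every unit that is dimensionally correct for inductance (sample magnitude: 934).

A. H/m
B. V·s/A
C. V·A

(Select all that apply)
B

inductance has SI base units: kg * m^2 / (A^2 * s^2)

Checking each option against kg * m^2 / (A^2 * s^2):
  A. H/m: ✗ does not match
  B. V·s/A: ✓ matches
  C. V·A: ✗ does not match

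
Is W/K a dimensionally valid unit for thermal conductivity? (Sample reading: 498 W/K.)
No

thermal conductivity has SI base units: kg * m / (s^3 * K)
W/K does NOT reduce to kg * m / (s^3 * K); a valid unit for thermal conductivity would be e.g. W/(m·K).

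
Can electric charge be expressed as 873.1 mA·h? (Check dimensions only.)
Yes

electric charge has SI base units: A * s
mA·h reduces to the same SI base units, so it is a valid unit for electric charge.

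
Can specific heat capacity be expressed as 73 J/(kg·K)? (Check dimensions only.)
Yes

specific heat capacity has SI base units: m^2 / (s^2 * K)
J/(kg·K) reduces to the same SI base units, so it is a valid unit for specific heat capacity.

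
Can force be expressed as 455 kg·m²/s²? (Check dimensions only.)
No

force has SI base units: kg * m / s^2
kg·m²/s² does NOT reduce to kg * m / s^2; a valid unit for force would be e.g. N.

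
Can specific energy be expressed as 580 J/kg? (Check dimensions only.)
Yes

specific energy has SI base units: m^2 / s^2
J/kg reduces to the same SI base units, so it is a valid unit for specific energy.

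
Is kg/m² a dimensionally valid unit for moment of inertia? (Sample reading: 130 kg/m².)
No

moment of inertia has SI base units: kg * m^2
kg/m² does NOT reduce to kg * m^2; a valid unit for moment of inertia would be e.g. kg·m².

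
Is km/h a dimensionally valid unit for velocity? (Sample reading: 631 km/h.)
Yes

velocity has SI base units: m / s
km/h reduces to the same SI base units, so it is a valid unit for velocity.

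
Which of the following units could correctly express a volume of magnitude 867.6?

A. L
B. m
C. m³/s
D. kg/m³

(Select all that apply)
A

volume has SI base units: m^3

Checking each option against m^3:
  A. L: ✓ matches
  B. m: ✗ does not match
  C. m³/s: ✗ does not match
  D. kg/m³: ✗ does not match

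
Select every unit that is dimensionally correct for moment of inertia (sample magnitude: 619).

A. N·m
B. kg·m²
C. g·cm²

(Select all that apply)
B, C

moment of inertia has SI base units: kg * m^2

Checking each option against kg * m^2:
  A. N·m: ✗ does not match
  B. kg·m²: ✓ matches
  C. g·cm²: ✓ matches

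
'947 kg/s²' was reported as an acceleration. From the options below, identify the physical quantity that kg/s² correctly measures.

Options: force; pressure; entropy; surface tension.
surface tension

acceleration should have units dimensionally equivalent to m / s^2 (e.g. m/s²).
The given unit 'kg/s²' reduces to kg / s^2. Of the listed options, that is the dimensionality of surface tension.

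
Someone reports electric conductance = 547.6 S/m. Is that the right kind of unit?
No

electric conductance has SI base units: A^2 * s^3 / (kg * m^2)
S/m does NOT reduce to A^2 * s^3 / (kg * m^2); a valid unit for electric conductance would be e.g. S.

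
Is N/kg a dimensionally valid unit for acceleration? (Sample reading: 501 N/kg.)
Yes

acceleration has SI base units: m / s^2
N/kg reduces to the same SI base units, so it is a valid unit for acceleration.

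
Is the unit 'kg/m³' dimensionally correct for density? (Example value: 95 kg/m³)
Yes

density has SI base units: kg / m^3
kg/m³ reduces to the same SI base units, so it is a valid unit for density.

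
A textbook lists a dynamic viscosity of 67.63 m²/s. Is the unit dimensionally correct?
No

dynamic viscosity has SI base units: kg / (m * s)
m²/s does NOT reduce to kg / (m * s); a valid unit for dynamic viscosity would be e.g. Pa·s.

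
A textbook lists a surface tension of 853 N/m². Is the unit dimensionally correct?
No

surface tension has SI base units: kg / s^2
N/m² does NOT reduce to kg / s^2; a valid unit for surface tension would be e.g. N/m.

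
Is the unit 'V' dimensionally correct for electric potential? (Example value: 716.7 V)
Yes

electric potential has SI base units: kg * m^2 / (A * s^3)
V reduces to the same SI base units, so it is a valid unit for electric potential.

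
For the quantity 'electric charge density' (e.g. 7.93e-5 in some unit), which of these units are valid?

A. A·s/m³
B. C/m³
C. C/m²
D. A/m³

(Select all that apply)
A, B

electric charge density has SI base units: A * s / m^3

Checking each option against A * s / m^3:
  A. A·s/m³: ✓ matches
  B. C/m³: ✓ matches
  C. C/m²: ✗ does not match
  D. A/m³: ✗ does not match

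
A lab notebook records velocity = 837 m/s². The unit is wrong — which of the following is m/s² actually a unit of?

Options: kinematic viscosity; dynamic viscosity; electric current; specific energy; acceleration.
acceleration

velocity should have units dimensionally equivalent to m / s (e.g. m/s).
The given unit 'm/s²' reduces to m / s^2. Of the listed options, that is the dimensionality of acceleration.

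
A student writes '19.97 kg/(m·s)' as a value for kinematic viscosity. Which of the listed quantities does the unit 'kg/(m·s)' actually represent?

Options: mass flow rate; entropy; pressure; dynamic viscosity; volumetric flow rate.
dynamic viscosity

kinematic viscosity should have units dimensionally equivalent to m^2 / s (e.g. m²/s).
The given unit 'kg/(m·s)' reduces to kg / (m * s). Of the listed options, that is the dimensionality of dynamic viscosity.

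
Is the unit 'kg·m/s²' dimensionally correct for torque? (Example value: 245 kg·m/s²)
No

torque has SI base units: kg * m^2 / s^2
kg·m/s² does NOT reduce to kg * m^2 / s^2; a valid unit for torque would be e.g. N·m.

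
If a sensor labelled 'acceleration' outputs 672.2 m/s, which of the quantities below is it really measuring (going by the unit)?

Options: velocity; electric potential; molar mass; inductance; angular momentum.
velocity

acceleration should have units dimensionally equivalent to m / s^2 (e.g. m/s²).
The given unit 'm/s' reduces to m / s. Of the listed options, that is the dimensionality of velocity.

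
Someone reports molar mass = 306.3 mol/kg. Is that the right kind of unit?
No

molar mass has SI base units: kg / mol
mol/kg does NOT reduce to kg / mol; a valid unit for molar mass would be e.g. kg/mol.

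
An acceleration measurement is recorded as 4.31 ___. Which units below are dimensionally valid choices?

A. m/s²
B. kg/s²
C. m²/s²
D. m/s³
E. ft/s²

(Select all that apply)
A, E

acceleration has SI base units: m / s^2

Checking each option against m / s^2:
  A. m/s²: ✓ matches
  B. kg/s²: ✗ does not match
  C. m²/s²: ✗ does not match
  D. m/s³: ✗ does not match
  E. ft/s²: ✓ matches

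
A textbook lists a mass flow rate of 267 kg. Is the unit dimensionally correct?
No

mass flow rate has SI base units: kg / s
kg does NOT reduce to kg / s; a valid unit for mass flow rate would be e.g. kg/s.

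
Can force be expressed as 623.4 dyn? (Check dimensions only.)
Yes

force has SI base units: kg * m / s^2
dyn reduces to the same SI base units, so it is a valid unit for force.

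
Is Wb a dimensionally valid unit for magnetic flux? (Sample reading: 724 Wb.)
Yes

magnetic flux has SI base units: kg * m^2 / (A * s^2)
Wb reduces to the same SI base units, so it is a valid unit for magnetic flux.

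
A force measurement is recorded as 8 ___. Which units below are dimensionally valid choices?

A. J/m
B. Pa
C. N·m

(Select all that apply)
A

force has SI base units: kg * m / s^2

Checking each option against kg * m / s^2:
  A. J/m: ✓ matches
  B. Pa: ✗ does not match
  C. N·m: ✗ does not match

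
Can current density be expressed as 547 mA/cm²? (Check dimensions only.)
Yes

current density has SI base units: A / m^2
mA/cm² reduces to the same SI base units, so it is a valid unit for current density.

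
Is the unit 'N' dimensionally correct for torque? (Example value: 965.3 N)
No

torque has SI base units: kg * m^2 / s^2
N does NOT reduce to kg * m^2 / s^2; a valid unit for torque would be e.g. N·m.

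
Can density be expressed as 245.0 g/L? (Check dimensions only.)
Yes

density has SI base units: kg / m^3
g/L reduces to the same SI base units, so it is a valid unit for density.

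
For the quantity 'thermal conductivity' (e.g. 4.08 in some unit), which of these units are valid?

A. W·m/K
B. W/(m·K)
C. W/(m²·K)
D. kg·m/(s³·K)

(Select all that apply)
B, D

thermal conductivity has SI base units: kg * m / (s^3 * K)

Checking each option against kg * m / (s^3 * K):
  A. W·m/K: ✗ does not match
  B. W/(m·K): ✓ matches
  C. W/(m²·K): ✗ does not match
  D. kg·m/(s³·K): ✓ matches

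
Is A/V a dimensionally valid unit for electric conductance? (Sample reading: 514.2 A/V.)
Yes

electric conductance has SI base units: A^2 * s^3 / (kg * m^2)
A/V reduces to the same SI base units, so it is a valid unit for electric conductance.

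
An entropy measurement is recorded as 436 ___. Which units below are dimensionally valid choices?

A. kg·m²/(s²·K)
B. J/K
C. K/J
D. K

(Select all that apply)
A, B

entropy has SI base units: kg * m^2 / (s^2 * K)

Checking each option against kg * m^2 / (s^2 * K):
  A. kg·m²/(s²·K): ✓ matches
  B. J/K: ✓ matches
  C. K/J: ✗ does not match
  D. K: ✗ does not match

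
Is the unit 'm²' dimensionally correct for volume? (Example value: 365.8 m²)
No

volume has SI base units: m^3
m² does NOT reduce to m^3; a valid unit for volume would be e.g. m³.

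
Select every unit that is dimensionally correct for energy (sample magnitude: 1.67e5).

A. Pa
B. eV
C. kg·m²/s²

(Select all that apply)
B, C

energy has SI base units: kg * m^2 / s^2

Checking each option against kg * m^2 / s^2:
  A. Pa: ✗ does not match
  B. eV: ✓ matches
  C. kg·m²/s²: ✓ matches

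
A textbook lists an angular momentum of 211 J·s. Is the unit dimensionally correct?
Yes

angular momentum has SI base units: kg * m^2 / s
J·s reduces to the same SI base units, so it is a valid unit for angular momentum.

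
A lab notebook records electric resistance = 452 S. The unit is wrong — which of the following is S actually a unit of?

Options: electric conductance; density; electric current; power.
electric conductance

electric resistance should have units dimensionally equivalent to kg * m^2 / (A^2 * s^3) (e.g. Ω).
The given unit 'S' reduces to A^2 * s^3 / (kg * m^2). Of the listed options, that is the dimensionality of electric conductance.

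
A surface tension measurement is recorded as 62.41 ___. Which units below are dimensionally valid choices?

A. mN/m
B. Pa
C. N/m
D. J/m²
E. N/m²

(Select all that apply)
A, C, D

surface tension has SI base units: kg / s^2

Checking each option against kg / s^2:
  A. mN/m: ✓ matches
  B. Pa: ✗ does not match
  C. N/m: ✓ matches
  D. J/m²: ✓ matches
  E. N/m²: ✗ does not match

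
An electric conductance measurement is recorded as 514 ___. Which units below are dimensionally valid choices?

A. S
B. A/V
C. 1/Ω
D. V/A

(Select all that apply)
A, B, C

electric conductance has SI base units: A^2 * s^3 / (kg * m^2)

Checking each option against A^2 * s^3 / (kg * m^2):
  A. S: ✓ matches
  B. A/V: ✓ matches
  C. 1/Ω: ✓ matches
  D. V/A: ✗ does not match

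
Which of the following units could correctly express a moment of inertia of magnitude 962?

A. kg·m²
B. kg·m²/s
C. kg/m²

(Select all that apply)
A

moment of inertia has SI base units: kg * m^2

Checking each option against kg * m^2:
  A. kg·m²: ✓ matches
  B. kg·m²/s: ✗ does not match
  C. kg/m²: ✗ does not match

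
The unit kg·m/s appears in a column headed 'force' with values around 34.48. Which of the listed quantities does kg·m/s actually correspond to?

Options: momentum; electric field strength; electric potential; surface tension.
momentum

force should have units dimensionally equivalent to kg * m / s^2 (e.g. N).
The given unit 'kg·m/s' reduces to kg * m / s. Of the listed options, that is the dimensionality of momentum.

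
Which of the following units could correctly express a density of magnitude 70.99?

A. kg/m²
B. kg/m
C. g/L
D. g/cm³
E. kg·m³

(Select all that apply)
C, D

density has SI base units: kg / m^3

Checking each option against kg / m^3:
  A. kg/m²: ✗ does not match
  B. kg/m: ✗ does not match
  C. g/L: ✓ matches
  D. g/cm³: ✓ matches
  E. kg·m³: ✗ does not match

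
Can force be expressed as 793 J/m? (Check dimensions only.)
Yes

force has SI base units: kg * m / s^2
J/m reduces to the same SI base units, so it is a valid unit for force.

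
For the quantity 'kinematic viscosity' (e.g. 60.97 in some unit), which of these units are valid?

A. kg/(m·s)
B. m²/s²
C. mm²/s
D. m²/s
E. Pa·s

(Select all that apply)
C, D

kinematic viscosity has SI base units: m^2 / s

Checking each option against m^2 / s:
  A. kg/(m·s): ✗ does not match
  B. m²/s²: ✗ does not match
  C. mm²/s: ✓ matches
  D. m²/s: ✓ matches
  E. Pa·s: ✗ does not match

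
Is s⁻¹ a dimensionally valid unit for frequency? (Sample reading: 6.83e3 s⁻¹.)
Yes

frequency has SI base units: 1 / s
s⁻¹ reduces to the same SI base units, so it is a valid unit for frequency.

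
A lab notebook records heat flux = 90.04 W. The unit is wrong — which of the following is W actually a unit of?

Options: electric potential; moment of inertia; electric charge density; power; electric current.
power

heat flux should have units dimensionally equivalent to kg / s^3 (e.g. W/m²).
The given unit 'W' reduces to kg * m^2 / s^3. Of the listed options, that is the dimensionality of power.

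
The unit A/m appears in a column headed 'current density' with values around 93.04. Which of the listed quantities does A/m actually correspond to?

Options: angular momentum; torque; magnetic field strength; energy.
magnetic field strength

current density should have units dimensionally equivalent to A / m^2 (e.g. A/m²).
The given unit 'A/m' reduces to A / m. Of the listed options, that is the dimensionality of magnetic field strength.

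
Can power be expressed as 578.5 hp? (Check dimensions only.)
Yes

power has SI base units: kg * m^2 / s^3
hp reduces to the same SI base units, so it is a valid unit for power.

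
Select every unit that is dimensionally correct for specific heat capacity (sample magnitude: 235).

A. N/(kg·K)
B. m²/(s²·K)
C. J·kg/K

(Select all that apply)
B

specific heat capacity has SI base units: m^2 / (s^2 * K)

Checking each option against m^2 / (s^2 * K):
  A. N/(kg·K): ✗ does not match
  B. m²/(s²·K): ✓ matches
  C. J·kg/K: ✗ does not match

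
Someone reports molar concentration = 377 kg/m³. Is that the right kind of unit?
No

molar concentration has SI base units: mol / m^3
kg/m³ does NOT reduce to mol / m^3; a valid unit for molar concentration would be e.g. mol/m³.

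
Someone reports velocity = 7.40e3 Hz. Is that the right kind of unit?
No

velocity has SI base units: m / s
Hz does NOT reduce to m / s; a valid unit for velocity would be e.g. m/s.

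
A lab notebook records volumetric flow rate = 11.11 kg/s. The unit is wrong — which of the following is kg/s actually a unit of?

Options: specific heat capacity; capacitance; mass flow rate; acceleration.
mass flow rate

volumetric flow rate should have units dimensionally equivalent to m^3 / s (e.g. m³/s).
The given unit 'kg/s' reduces to kg / s. Of the listed options, that is the dimensionality of mass flow rate.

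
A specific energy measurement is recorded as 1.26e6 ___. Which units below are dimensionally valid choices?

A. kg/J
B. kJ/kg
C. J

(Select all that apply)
B

specific energy has SI base units: m^2 / s^2

Checking each option against m^2 / s^2:
  A. kg/J: ✗ does not match
  B. kJ/kg: ✓ matches
  C. J: ✗ does not match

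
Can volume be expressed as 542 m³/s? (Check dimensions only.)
No

volume has SI base units: m^3
m³/s does NOT reduce to m^3; a valid unit for volume would be e.g. m³.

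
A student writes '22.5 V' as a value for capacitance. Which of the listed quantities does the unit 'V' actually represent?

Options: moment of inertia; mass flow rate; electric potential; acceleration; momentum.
electric potential

capacitance should have units dimensionally equivalent to A^2 * s^4 / (kg * m^2) (e.g. F).
The given unit 'V' reduces to kg * m^2 / (A * s^3). Of the listed options, that is the dimensionality of electric potential.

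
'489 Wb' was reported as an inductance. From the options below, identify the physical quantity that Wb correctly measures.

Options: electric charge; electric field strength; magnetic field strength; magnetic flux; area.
magnetic flux

inductance should have units dimensionally equivalent to kg * m^2 / (A^2 * s^2) (e.g. H).
The given unit 'Wb' reduces to kg * m^2 / (A * s^2). Of the listed options, that is the dimensionality of magnetic flux.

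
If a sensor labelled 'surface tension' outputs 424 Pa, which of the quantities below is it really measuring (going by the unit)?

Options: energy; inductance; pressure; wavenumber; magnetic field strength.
pressure

surface tension should have units dimensionally equivalent to kg / s^2 (e.g. N/m).
The given unit 'Pa' reduces to kg / (m * s^2). Of the listed options, that is the dimensionality of pressure.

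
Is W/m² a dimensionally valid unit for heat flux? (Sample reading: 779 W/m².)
Yes

heat flux has SI base units: kg / s^3
W/m² reduces to the same SI base units, so it is a valid unit for heat flux.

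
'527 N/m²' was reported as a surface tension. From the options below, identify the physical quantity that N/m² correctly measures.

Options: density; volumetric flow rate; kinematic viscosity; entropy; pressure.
pressure

surface tension should have units dimensionally equivalent to kg / s^2 (e.g. N/m).
The given unit 'N/m²' reduces to kg / (m * s^2). Of the listed options, that is the dimensionality of pressure.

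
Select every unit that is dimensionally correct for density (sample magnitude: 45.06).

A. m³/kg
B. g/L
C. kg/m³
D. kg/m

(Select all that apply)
B, C

density has SI base units: kg / m^3

Checking each option against kg / m^3:
  A. m³/kg: ✗ does not match
  B. g/L: ✓ matches
  C. kg/m³: ✓ matches
  D. kg/m: ✗ does not match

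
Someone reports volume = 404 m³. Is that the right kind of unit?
Yes

volume has SI base units: m^3
m³ reduces to the same SI base units, so it is a valid unit for volume.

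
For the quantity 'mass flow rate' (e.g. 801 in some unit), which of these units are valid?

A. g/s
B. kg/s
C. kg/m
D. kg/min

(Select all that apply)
A, B, D

mass flow rate has SI base units: kg / s

Checking each option against kg / s:
  A. g/s: ✓ matches
  B. kg/s: ✓ matches
  C. kg/m: ✗ does not match
  D. kg/min: ✓ matches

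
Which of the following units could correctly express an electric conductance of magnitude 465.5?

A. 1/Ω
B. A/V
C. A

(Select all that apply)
A, B

electric conductance has SI base units: A^2 * s^3 / (kg * m^2)

Checking each option against A^2 * s^3 / (kg * m^2):
  A. 1/Ω: ✓ matches
  B. A/V: ✓ matches
  C. A: ✗ does not match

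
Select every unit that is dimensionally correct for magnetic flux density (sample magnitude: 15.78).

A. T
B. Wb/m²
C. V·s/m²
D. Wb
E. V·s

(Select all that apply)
A, B, C

magnetic flux density has SI base units: kg / (A * s^2)

Checking each option against kg / (A * s^2):
  A. T: ✓ matches
  B. Wb/m²: ✓ matches
  C. V·s/m²: ✓ matches
  D. Wb: ✗ does not match
  E. V·s: ✗ does not match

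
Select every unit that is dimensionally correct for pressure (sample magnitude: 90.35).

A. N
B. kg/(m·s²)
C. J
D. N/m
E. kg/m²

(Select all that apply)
B

pressure has SI base units: kg / (m * s^2)

Checking each option against kg / (m * s^2):
  A. N: ✗ does not match
  B. kg/(m·s²): ✓ matches
  C. J: ✗ does not match
  D. N/m: ✗ does not match
  E. kg/m²: ✗ does not match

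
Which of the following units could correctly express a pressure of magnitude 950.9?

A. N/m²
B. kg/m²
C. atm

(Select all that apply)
A, C

pressure has SI base units: kg / (m * s^2)

Checking each option against kg / (m * s^2):
  A. N/m²: ✓ matches
  B. kg/m²: ✗ does not match
  C. atm: ✓ matches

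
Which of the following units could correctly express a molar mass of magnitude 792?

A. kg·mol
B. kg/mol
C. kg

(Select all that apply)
B

molar mass has SI base units: kg / mol

Checking each option against kg / mol:
  A. kg·mol: ✗ does not match
  B. kg/mol: ✓ matches
  C. kg: ✗ does not match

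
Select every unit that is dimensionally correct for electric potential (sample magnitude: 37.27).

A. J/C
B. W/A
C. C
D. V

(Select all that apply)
A, B, D

electric potential has SI base units: kg * m^2 / (A * s^3)

Checking each option against kg * m^2 / (A * s^3):
  A. J/C: ✓ matches
  B. W/A: ✓ matches
  C. C: ✗ does not match
  D. V: ✓ matches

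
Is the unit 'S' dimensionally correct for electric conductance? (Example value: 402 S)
Yes

electric conductance has SI base units: A^2 * s^3 / (kg * m^2)
S reduces to the same SI base units, so it is a valid unit for electric conductance.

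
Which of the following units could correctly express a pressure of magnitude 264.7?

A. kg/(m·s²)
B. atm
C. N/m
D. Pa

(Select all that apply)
A, B, D

pressure has SI base units: kg / (m * s^2)

Checking each option against kg / (m * s^2):
  A. kg/(m·s²): ✓ matches
  B. atm: ✓ matches
  C. N/m: ✗ does not match
  D. Pa: ✓ matches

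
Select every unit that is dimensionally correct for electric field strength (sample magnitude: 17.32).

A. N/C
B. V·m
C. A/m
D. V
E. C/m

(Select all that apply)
A

electric field strength has SI base units: kg * m / (A * s^3)

Checking each option against kg * m / (A * s^3):
  A. N/C: ✓ matches
  B. V·m: ✗ does not match
  C. A/m: ✗ does not match
  D. V: ✗ does not match
  E. C/m: ✗ does not match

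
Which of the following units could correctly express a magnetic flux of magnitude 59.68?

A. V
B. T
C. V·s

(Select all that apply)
C

magnetic flux has SI base units: kg * m^2 / (A * s^2)

Checking each option against kg * m^2 / (A * s^2):
  A. V: ✗ does not match
  B. T: ✗ does not match
  C. V·s: ✓ matches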